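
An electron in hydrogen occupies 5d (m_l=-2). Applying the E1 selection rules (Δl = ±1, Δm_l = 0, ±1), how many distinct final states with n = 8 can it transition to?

E1 requires Δl = ±1, so l_f ∈ {1, 3}; with 0 ≤ l_f ≤ n_f−1 = 7, the allowed l_f values are {1, 3}.
For l_f = 1: m_f ∈ {m_i−1, m_i, m_i+1} ∩ [−1, 1] = {-1} → 1 state.
For l_f = 3: m_f ∈ {m_i−1, m_i, m_i+1} ∩ [−3, 3] = {-3, -2, -1} → 3 states.
Total: 4.

4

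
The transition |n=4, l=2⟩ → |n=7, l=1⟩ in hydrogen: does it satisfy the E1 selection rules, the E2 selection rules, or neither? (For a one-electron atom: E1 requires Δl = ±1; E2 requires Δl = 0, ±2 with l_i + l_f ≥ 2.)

E1

Δl = 1 − 2 = -1; l_i + l_f = 3.
E1 (Δl = ±1): satisfied.
E2 (Δl = 0,±2, l_i+l_f ≥ 2): not satisfied.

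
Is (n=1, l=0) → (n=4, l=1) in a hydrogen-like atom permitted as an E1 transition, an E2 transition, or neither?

Δl = 1 − 0 = +1; l_i + l_f = 1.
E1 (Δl = ±1): satisfied.
E2 (Δl = 0,±2, l_i+l_f ≥ 2): not satisfied.

E1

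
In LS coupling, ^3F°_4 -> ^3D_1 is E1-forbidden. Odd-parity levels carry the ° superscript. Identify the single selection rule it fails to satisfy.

the ΔJ = 0, ±1 rule

Initial level: S=1, L=3, J=4, parity odd. Final level: S=1, L=2, J=1, parity even.
Parity must change: odd → even — ok.
ΔS = 0: S: 1 → 1 — ok.
ΔL = 0, ±1 (not L=0↔0): L: 3 → 2, ΔL = -1 — ok.
ΔJ = 0, ±1 (not J=0↔0): J: 4 → 1, ΔJ = -3 — fails.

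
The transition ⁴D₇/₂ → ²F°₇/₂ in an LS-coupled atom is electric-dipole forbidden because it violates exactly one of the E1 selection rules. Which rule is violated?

Reading off the term symbols: S 3/2→1/2, L 2→3, J 7/2→7/2, parity even→odd.
ΔL = 0, ±1 (not L=0↔0): L: 2 → 3, ΔL = +1 — passes.
ΔJ = 0, ±1 (not J=0↔0): J: 7/2 → 7/2, ΔJ = +0 — passes.
ΔS = 0: S: 3/2 → 1/2 — fails.
Parity must change: even → odd — passes.

the ΔS = 0 rule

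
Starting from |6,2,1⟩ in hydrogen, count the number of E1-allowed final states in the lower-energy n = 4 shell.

E1 requires Δl = ±1, so l_f ∈ {1, 3}; with 0 ≤ l_f ≤ n_f−1 = 3, the allowed l_f values are {1, 3}.
For l_f = 1: m_f ∈ {m_i−1, m_i, m_i+1} ∩ [−1, 1] = {0, 1} → 2 states.
For l_f = 3: m_f ∈ {m_i−1, m_i, m_i+1} ∩ [−3, 3] = {0, 1, 2} → 3 states.
Total: 5.

5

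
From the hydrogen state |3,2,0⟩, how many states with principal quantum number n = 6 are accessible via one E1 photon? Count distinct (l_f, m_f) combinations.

E1 requires Δl = ±1, so l_f ∈ {1, 3}; with 0 ≤ l_f ≤ n_f−1 = 5, the allowed l_f values are {1, 3}.
For l_f = 1: m_f ∈ {m_i−1, m_i, m_i+1} ∩ [−1, 1] = {-1, 0, 1} → 3 states.
For l_f = 3: m_f ∈ {m_i−1, m_i, m_i+1} ∩ [−3, 3] = {-1, 0, 1} → 3 states.
Total: 6.

6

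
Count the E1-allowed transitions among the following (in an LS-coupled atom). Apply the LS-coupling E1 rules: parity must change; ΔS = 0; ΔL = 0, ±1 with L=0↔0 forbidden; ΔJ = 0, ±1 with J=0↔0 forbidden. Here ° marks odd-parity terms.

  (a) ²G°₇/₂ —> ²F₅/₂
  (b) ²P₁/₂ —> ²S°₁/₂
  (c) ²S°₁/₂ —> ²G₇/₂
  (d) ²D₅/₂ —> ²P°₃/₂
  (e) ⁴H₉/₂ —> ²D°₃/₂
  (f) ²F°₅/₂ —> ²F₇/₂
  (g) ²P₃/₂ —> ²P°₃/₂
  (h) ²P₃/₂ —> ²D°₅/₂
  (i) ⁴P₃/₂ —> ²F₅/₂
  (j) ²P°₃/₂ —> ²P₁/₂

7

(a) allowed
(b) allowed
(c) forbidden (ΔL, ΔJ fail)
(d) allowed
(e) forbidden (ΔS, ΔL, ΔJ fail)
(f) allowed
(g) allowed
(h) allowed
(i) forbidden (parity, ΔS, ΔL fail)
(j) allowed
Total allowed: 7 of 10.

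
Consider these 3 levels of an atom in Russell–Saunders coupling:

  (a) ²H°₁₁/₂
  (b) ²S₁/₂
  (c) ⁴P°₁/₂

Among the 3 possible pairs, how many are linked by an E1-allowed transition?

(a)–(b): forbidden (ΔL, ΔJ).
(a)–(c): forbidden (parity, ΔS, ΔL, ΔJ).
(b)–(c): forbidden (ΔS).
Allowed pairs: 0 of 3.

0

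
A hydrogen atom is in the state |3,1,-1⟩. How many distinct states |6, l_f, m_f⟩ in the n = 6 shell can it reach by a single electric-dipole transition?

4

E1 requires Δl = ±1, so l_f ∈ {0, 2}; with 0 ≤ l_f ≤ n_f−1 = 5, the allowed l_f values are {0, 2}.
For l_f = 0: m_f ∈ {m_i−1, m_i, m_i+1} ∩ [−0, 0] = {0} → 1 state.
For l_f = 2: m_f ∈ {m_i−1, m_i, m_i+1} ∩ [−2, 2] = {-2, -1, 0} → 3 states.
Total: 4.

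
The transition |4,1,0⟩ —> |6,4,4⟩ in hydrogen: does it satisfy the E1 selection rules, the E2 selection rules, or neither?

neither

Δl = 4 − 1 = +3; l_i + l_f = 5.
Δm_l = +4.
E1 (Δl = ±1, |Δm_l| ≤ 1): not satisfied.
E2 (Δl = 0,±2, l_i+l_f ≥ 2, |Δm_l| ≤ 2): not satisfied.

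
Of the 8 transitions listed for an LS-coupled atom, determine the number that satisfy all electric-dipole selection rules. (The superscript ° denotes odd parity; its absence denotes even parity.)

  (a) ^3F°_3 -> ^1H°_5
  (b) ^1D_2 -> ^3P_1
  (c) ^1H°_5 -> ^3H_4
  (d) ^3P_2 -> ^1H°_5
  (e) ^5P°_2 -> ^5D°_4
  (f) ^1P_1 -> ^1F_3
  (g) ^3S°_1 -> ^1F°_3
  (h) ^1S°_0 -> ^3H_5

(a) forbidden (parity, ΔS, ΔL, ΔJ fail)
(b) forbidden (parity, ΔS fail)
(c) forbidden (ΔS fails)
(d) forbidden (ΔS, ΔL, ΔJ fail)
(e) forbidden (parity, ΔJ fail)
(f) forbidden (parity, ΔL, ΔJ fail)
(g) forbidden (parity, ΔS, ΔL, ΔJ fail)
(h) forbidden (ΔS, ΔL, ΔJ fail)
Total allowed: 0 of 8.

0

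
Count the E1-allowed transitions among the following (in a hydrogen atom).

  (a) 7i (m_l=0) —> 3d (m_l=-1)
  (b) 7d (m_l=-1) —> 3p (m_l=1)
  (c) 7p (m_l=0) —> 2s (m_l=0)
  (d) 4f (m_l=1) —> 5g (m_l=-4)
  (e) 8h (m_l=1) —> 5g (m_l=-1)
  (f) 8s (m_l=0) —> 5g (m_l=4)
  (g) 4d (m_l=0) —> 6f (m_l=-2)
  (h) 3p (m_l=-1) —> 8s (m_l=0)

(a) forbidden — Δl = -4 (E1 requires Δl = ±1)
(b) forbidden — Δm_l = +2 (E1 requires Δm_l = 0, ±1)
(c) allowed
(d) forbidden — Δm_l = -5 (E1 requires Δm_l = 0, ±1)
(e) forbidden — Δm_l = -2 (E1 requires Δm_l = 0, ±1)
(f) forbidden — Δl = +4 (E1 requires Δl = ±1); Δm_l = +4 (E1 requires Δm_l = 0, ±1)
(g) forbidden — Δm_l = -2 (E1 requires Δm_l = 0, ±1)
(h) allowed
Total allowed: 2 of 8.

2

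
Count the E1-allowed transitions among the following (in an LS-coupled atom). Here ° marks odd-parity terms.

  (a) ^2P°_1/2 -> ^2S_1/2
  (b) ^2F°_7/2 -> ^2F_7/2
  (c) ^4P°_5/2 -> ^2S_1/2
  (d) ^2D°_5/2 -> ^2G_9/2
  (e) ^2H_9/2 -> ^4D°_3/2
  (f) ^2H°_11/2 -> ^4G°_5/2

2

(a) allowed
(b) allowed
(c) forbidden (ΔS, ΔJ fail)
(d) forbidden (ΔL, ΔJ fail)
(e) forbidden (ΔS, ΔL, ΔJ fail)
(f) forbidden (parity, ΔS, ΔJ fail)
Total allowed: 2 of 6.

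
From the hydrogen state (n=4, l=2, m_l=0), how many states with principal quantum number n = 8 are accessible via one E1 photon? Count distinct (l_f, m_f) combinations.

E1 requires Δl = ±1, so l_f ∈ {1, 3}; with 0 ≤ l_f ≤ n_f−1 = 7, the allowed l_f values are {1, 3}.
For l_f = 1: m_f ∈ {m_i−1, m_i, m_i+1} ∩ [−1, 1] = {-1, 0, 1} → 3 states.
For l_f = 3: m_f ∈ {m_i−1, m_i, m_i+1} ∩ [−3, 3] = {-1, 0, 1} → 3 states.
Total: 6.

6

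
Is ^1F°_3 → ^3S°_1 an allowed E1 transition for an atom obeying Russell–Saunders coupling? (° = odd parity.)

Reading off the term symbols: S 0→1, L 3→0, J 3→1, parity odd→odd.
Parity must change: odd → odd — fails.
ΔS = 0: S: 0 → 1 — fails.
ΔL = 0, ±1 (not L=0↔0): L: 3 → 0, ΔL = -3 — fails.
ΔJ = 0, ±1 (not J=0↔0): J: 3 → 1, ΔJ = -2 — fails.
Rule(s) violated: parity, ΔS, ΔL, ΔJ.

forbidden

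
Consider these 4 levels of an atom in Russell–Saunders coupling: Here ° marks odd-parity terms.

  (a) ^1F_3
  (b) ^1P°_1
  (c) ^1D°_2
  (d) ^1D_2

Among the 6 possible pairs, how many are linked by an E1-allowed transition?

(a)–(b): forbidden (ΔL, ΔJ).
(a)–(c): allowed.
(a)–(d): forbidden (parity).
(b)–(c): forbidden (parity).
(b)–(d): allowed.
(c)–(d): allowed.
Allowed pairs: 3 of 6.

3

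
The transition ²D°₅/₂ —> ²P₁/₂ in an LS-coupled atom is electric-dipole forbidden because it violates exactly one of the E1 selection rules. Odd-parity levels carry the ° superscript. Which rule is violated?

Parity must change: odd → even — ✓.
ΔS = 0: S: 1/2 → 1/2 — ✓.
ΔL = 0, ±1 (not L=0↔0): L: 2 → 1, ΔL = -1 — ✓.
ΔJ = 0, ±1 (not J=0↔0): J: 5/2 → 1/2, ΔJ = -2 — ✗.

the ΔJ = 0, ±1 rule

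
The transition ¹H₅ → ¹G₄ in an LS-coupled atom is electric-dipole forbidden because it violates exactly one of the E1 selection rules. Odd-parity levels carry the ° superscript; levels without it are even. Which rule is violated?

parity

Initial level: S=0, L=5, J=5, parity even. Final level: S=0, L=4, J=4, parity even.
ΔS = 0: S: 0 → 0 — ✓.
Parity must change: even → even — ✗.
ΔL = 0, ±1 (not L=0↔0): L: 5 → 4, ΔL = -1 — ✓.
ΔJ = 0, ±1 (not J=0↔0): J: 5 → 4, ΔJ = -1 — ✓.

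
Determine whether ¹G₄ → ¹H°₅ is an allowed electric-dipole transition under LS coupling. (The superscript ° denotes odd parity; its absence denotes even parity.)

ΔJ = 0, ±1 (not J=0↔0): J: 4 → 5, ΔJ = +1 — passes.
ΔS = 0: S: 0 → 0 — passes.
ΔL = 0, ±1 (not L=0↔0): L: 4 → 5, ΔL = +1 — passes.
Parity must change: even → odd — passes.
All four E1 rules are satisfied.

allowed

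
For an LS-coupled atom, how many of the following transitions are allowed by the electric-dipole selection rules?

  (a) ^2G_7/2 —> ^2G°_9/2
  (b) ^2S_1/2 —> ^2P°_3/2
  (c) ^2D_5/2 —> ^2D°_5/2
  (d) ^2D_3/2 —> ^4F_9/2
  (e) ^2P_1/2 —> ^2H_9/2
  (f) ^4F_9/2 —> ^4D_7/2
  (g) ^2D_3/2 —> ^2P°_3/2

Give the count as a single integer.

4

(a) allowed
(b) allowed
(c) allowed
(d) forbidden (parity, ΔS, ΔJ fail)
(e) forbidden (parity, ΔL, ΔJ fail)
(f) forbidden (parity fails)
(g) allowed
Total allowed: 4 of 7.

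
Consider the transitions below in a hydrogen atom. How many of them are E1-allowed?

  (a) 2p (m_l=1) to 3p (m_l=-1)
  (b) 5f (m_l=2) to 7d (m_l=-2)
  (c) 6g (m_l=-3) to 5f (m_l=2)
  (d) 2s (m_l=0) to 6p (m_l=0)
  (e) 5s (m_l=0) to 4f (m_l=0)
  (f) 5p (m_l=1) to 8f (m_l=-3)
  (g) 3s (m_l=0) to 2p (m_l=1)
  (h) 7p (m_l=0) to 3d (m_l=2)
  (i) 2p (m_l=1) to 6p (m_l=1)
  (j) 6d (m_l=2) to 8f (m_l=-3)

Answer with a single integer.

(a) forbidden — Δl = +0 (E1 requires Δl = ±1); Δm_l = -2 (E1 requires Δm_l = 0, ±1)
(b) forbidden — Δm_l = -4 (E1 requires Δm_l = 0, ±1)
(c) forbidden — Δm_l = +5 (E1 requires Δm_l = 0, ±1)
(d) allowed
(e) forbidden — Δl = +3 (E1 requires Δl = ±1)
(f) forbidden — Δl = +2 (E1 requires Δl = ±1); Δm_l = -4 (E1 requires Δm_l = 0, ±1)
(g) allowed
(h) forbidden — Δm_l = +2 (E1 requires Δm_l = 0, ±1)
(i) forbidden — Δl = +0 (E1 requires Δl = ±1)
(j) forbidden — Δm_l = -5 (E1 requires Δm_l = 0, ±1)
Total allowed: 2 of 10.

2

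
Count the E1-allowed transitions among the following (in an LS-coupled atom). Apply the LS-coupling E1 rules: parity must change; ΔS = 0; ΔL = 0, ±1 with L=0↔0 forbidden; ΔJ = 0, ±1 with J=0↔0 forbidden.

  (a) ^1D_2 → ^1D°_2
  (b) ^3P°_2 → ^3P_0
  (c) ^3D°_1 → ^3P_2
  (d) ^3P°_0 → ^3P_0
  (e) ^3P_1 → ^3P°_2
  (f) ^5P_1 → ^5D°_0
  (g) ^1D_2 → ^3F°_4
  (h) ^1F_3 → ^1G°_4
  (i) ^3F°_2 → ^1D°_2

5

(a) allowed
(b) forbidden (ΔJ fails)
(c) allowed
(d) forbidden (ΔJ fails)
(e) allowed
(f) allowed
(g) forbidden (ΔS, ΔJ fail)
(h) allowed
(i) forbidden (parity, ΔS fail)
Total allowed: 5 of 9.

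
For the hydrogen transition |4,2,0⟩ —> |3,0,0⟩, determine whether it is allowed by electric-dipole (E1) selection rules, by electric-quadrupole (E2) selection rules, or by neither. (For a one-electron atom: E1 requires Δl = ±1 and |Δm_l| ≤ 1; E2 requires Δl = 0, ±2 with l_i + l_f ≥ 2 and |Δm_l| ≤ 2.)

E2

Δl = 0 − 2 = -2; l_i + l_f = 2.
Δm_l = +0.
E1 (Δl = ±1, |Δm_l| ≤ 1): not satisfied.
E2 (Δl = 0,±2, l_i+l_f ≥ 2, |Δm_l| ≤ 2): satisfied.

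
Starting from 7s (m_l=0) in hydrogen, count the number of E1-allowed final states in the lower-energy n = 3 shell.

E1 requires Δl = ±1, so l_f ∈ {-1, 1}; with 0 ≤ l_f ≤ n_f−1 = 2, the allowed l_f values are {1}.
For l_f = 1: m_f ∈ {m_i−1, m_i, m_i+1} ∩ [−1, 1] = {-1, 0, 1} → 3 states.
Total: 3.

3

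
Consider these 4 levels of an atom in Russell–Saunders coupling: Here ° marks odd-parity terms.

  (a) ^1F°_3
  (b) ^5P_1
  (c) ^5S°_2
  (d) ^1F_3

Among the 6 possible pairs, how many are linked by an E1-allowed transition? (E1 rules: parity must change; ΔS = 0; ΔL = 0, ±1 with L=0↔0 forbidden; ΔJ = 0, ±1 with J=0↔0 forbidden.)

2

(a)–(b): forbidden (ΔS, ΔL, ΔJ).
(a)–(c): forbidden (parity, ΔS, ΔL).
(a)–(d): allowed.
(b)–(c): allowed.
(b)–(d): forbidden (parity, ΔS, ΔL, ΔJ).
(c)–(d): forbidden (ΔS, ΔL).
Allowed pairs: 2 of 6.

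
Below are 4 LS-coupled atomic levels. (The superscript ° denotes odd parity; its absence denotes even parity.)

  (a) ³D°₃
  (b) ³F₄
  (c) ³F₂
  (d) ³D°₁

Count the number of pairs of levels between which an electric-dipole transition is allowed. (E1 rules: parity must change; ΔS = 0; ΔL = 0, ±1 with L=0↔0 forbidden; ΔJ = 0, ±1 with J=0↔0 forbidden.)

(a)–(b): allowed.
(a)–(c): allowed.
(a)–(d): forbidden (parity, ΔJ).
(b)–(c): forbidden (parity, ΔJ).
(b)–(d): forbidden (ΔJ).
(c)–(d): allowed.
Allowed pairs: 3 of 6.

3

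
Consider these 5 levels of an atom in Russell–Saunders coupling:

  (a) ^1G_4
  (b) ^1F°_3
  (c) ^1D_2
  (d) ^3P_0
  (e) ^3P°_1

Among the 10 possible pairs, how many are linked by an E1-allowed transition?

(a)–(b): allowed.
(a)–(c): forbidden (parity, ΔL, ΔJ).
(a)–(d): forbidden (parity, ΔS, ΔL, ΔJ).
(a)–(e): forbidden (ΔS, ΔL, ΔJ).
(b)–(c): allowed.
(b)–(d): forbidden (ΔS, ΔL, ΔJ).
(b)–(e): forbidden (parity, ΔS, ΔL, ΔJ).
(c)–(d): forbidden (parity, ΔS, ΔJ).
(c)–(e): forbidden (ΔS).
(d)–(e): allowed.
Allowed pairs: 3 of 10.

3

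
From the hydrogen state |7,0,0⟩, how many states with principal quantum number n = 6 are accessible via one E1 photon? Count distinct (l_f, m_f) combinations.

E1 requires Δl = ±1, so l_f ∈ {-1, 1}; with 0 ≤ l_f ≤ n_f−1 = 5, the allowed l_f values are {1}.
For l_f = 1: m_f ∈ {m_i−1, m_i, m_i+1} ∩ [−1, 1] = {-1, 0, 1} → 3 states.
Total: 3.

3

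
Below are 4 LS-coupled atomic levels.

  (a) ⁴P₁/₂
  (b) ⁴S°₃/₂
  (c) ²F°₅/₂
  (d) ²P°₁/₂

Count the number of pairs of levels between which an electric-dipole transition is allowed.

1

(a)–(b): allowed.
(a)–(c): forbidden (ΔS, ΔL, ΔJ).
(a)–(d): forbidden (ΔS).
(b)–(c): forbidden (parity, ΔS, ΔL).
(b)–(d): forbidden (parity, ΔS).
(c)–(d): forbidden (parity, ΔL, ΔJ).
Allowed pairs: 1 of 6.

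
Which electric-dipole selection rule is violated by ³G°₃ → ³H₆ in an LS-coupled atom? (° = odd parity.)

Parity must change: odd → even — passes.
ΔS = 0: S: 1 → 1 — passes.
ΔL = 0, ±1 (not L=0↔0): L: 4 → 5, ΔL = +1 — passes.
ΔJ = 0, ±1 (not J=0↔0): J: 3 → 6, ΔJ = +3 — fails.

the ΔJ = 0, ±1 rule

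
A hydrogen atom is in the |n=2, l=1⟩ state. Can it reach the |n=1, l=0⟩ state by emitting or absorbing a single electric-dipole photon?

l: 1 → 0 (Δl = -1). Δl = ±1 satisfied.
All E1 selection rules are satisfied.

allowed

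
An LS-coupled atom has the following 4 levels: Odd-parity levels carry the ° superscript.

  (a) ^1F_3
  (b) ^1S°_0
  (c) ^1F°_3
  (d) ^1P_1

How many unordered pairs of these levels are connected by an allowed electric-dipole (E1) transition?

2

(a)–(b): forbidden (ΔL, ΔJ).
(a)–(c): allowed.
(a)–(d): forbidden (parity, ΔL, ΔJ).
(b)–(c): forbidden (parity, ΔL, ΔJ).
(b)–(d): allowed.
(c)–(d): forbidden (ΔL, ΔJ).
Allowed pairs: 2 of 6.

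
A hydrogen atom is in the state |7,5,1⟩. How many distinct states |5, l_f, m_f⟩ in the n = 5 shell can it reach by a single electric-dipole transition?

E1 requires Δl = ±1, so l_f ∈ {4, 6}; with 0 ≤ l_f ≤ n_f−1 = 4, the allowed l_f values are {4}.
For l_f = 4: m_f ∈ {m_i−1, m_i, m_i+1} ∩ [−4, 4] = {0, 1, 2} → 3 states.
Total: 3.

3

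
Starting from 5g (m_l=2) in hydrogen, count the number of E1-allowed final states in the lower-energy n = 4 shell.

3

E1 requires Δl = ±1, so l_f ∈ {3, 5}; with 0 ≤ l_f ≤ n_f−1 = 3, the allowed l_f values are {3}.
For l_f = 3: m_f ∈ {m_i−1, m_i, m_i+1} ∩ [−3, 3] = {1, 2, 3} → 3 states.
Total: 3.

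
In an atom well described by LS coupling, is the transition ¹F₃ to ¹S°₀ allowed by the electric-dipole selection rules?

Reading off the term symbols: S 0→0, L 3→0, J 3→0, parity even→odd.
ΔJ = 0, ±1 (not J=0↔0): J: 3 → 0, ΔJ = -3 — ✗.
ΔL = 0, ±1 (not L=0↔0): L: 3 → 0, ΔL = -3 — ✗.
Parity must change: even → odd — ✓.
ΔS = 0: S: 0 → 0 — ✓.
Rule(s) violated: ΔL, ΔJ.

forbidden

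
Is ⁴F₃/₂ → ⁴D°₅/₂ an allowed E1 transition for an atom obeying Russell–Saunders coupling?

allowed

ΔL = 0, ±1 (not L=0↔0): L: 3 → 2, ΔL = -1 — ok.
ΔJ = 0, ±1 (not J=0↔0): J: 3/2 → 5/2, ΔJ = +1 — ok.
Parity must change: even → odd — ok.
ΔS = 0: S: 3/2 → 3/2 — ok.
All four E1 rules are satisfied.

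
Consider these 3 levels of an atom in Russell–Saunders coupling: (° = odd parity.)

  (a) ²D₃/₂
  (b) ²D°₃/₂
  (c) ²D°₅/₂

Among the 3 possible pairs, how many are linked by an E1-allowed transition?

2

(a)–(b): allowed.
(a)–(c): allowed.
(b)–(c): forbidden (parity).
Allowed pairs: 2 of 3.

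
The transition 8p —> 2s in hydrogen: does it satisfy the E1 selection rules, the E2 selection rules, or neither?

Δl = 0 − 1 = -1; l_i + l_f = 1.
E1 (Δl = ±1): satisfied.
E2 (Δl = 0,±2, l_i+l_f ≥ 2): not satisfied.

E1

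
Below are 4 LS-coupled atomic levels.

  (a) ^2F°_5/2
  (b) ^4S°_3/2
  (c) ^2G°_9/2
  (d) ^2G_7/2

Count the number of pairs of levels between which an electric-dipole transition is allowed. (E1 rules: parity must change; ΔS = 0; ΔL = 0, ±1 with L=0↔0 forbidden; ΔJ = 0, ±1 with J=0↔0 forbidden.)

2

(a)–(b): forbidden (parity, ΔS, ΔL).
(a)–(c): forbidden (parity, ΔJ).
(a)–(d): allowed.
(b)–(c): forbidden (parity, ΔS, ΔL, ΔJ).
(b)–(d): forbidden (ΔS, ΔL, ΔJ).
(c)–(d): allowed.
Allowed pairs: 2 of 6.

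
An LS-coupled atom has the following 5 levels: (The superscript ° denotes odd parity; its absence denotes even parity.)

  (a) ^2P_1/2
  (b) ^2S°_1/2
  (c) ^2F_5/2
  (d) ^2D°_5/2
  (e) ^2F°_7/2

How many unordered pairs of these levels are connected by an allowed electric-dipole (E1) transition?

(a)–(b): allowed.
(a)–(c): forbidden (parity, ΔL, ΔJ).
(a)–(d): forbidden (ΔJ).
(a)–(e): forbidden (ΔL, ΔJ).
(b)–(c): forbidden (ΔL, ΔJ).
(b)–(d): forbidden (parity, ΔL, ΔJ).
(b)–(e): forbidden (parity, ΔL, ΔJ).
(c)–(d): allowed.
(c)–(e): allowed.
(d)–(e): forbidden (parity).
Allowed pairs: 3 of 10.

3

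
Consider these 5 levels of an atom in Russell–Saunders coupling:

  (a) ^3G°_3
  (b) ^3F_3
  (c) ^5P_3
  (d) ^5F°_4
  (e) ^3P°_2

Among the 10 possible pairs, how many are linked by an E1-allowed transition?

(a)–(b): allowed.
(a)–(c): forbidden (ΔS, ΔL).
(a)–(d): forbidden (parity, ΔS).
(a)–(e): forbidden (parity, ΔL).
(b)–(c): forbidden (parity, ΔS, ΔL).
(b)–(d): forbidden (ΔS).
(b)–(e): forbidden (ΔL).
(c)–(d): forbidden (ΔL).
(c)–(e): forbidden (ΔS).
(d)–(e): forbidden (parity, ΔS, ΔL, ΔJ).
Allowed pairs: 1 of 10.

1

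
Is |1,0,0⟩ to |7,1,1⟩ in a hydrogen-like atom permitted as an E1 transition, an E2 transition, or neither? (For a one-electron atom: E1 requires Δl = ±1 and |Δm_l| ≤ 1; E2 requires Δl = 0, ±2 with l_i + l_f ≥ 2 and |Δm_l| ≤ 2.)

Δl = 1 − 0 = +1; l_i + l_f = 1.
Δm_l = +1.
E1 (Δl = ±1, |Δm_l| ≤ 1): satisfied.
E2 (Δl = 0,±2, l_i+l_f ≥ 2, |Δm_l| ≤ 2): not satisfied.

E1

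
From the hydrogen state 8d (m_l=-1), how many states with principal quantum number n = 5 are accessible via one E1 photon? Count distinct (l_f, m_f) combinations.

E1 requires Δl = ±1, so l_f ∈ {1, 3}; with 0 ≤ l_f ≤ n_f−1 = 4, the allowed l_f values are {1, 3}.
For l_f = 1: m_f ∈ {m_i−1, m_i, m_i+1} ∩ [−1, 1] = {-1, 0} → 2 states.
For l_f = 3: m_f ∈ {m_i−1, m_i, m_i+1} ∩ [−3, 3] = {-2, -1, 0} → 3 states.
Total: 5.

5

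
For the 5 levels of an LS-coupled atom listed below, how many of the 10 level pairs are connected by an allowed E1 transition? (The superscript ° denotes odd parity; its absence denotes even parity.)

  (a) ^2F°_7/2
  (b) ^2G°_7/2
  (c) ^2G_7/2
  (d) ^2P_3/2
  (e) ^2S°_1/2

3

(a)–(b): forbidden (parity).
(a)–(c): allowed.
(a)–(d): forbidden (ΔL, ΔJ).
(a)–(e): forbidden (parity, ΔL, ΔJ).
(b)–(c): allowed.
(b)–(d): forbidden (ΔL, ΔJ).
(b)–(e): forbidden (parity, ΔL, ΔJ).
(c)–(d): forbidden (parity, ΔL, ΔJ).
(c)–(e): forbidden (ΔL, ΔJ).
(d)–(e): allowed.
Allowed pairs: 3 of 10.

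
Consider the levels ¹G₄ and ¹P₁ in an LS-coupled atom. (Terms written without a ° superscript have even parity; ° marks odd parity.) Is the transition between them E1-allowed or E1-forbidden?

Initial level: S=0, L=4, J=4, parity even. Final level: S=0, L=1, J=1, parity even.
Parity must change: even → even — fails.
ΔS = 0: S: 0 → 0 — passes.
ΔL = 0, ±1 (not L=0↔0): L: 4 → 1, ΔL = -3 — fails.
ΔJ = 0, ±1 (not J=0↔0): J: 4 → 1, ΔJ = -3 — fails.
Rule(s) violated: parity, ΔL, ΔJ.

forbidden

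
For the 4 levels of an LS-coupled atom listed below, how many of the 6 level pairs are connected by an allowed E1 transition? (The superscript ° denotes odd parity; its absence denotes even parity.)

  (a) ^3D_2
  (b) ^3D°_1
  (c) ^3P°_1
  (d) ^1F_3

(a)–(b): allowed.
(a)–(c): allowed.
(a)–(d): forbidden (parity, ΔS).
(b)–(c): forbidden (parity).
(b)–(d): forbidden (ΔS, ΔJ).
(c)–(d): forbidden (ΔS, ΔL, ΔJ).
Allowed pairs: 2 of 6.

2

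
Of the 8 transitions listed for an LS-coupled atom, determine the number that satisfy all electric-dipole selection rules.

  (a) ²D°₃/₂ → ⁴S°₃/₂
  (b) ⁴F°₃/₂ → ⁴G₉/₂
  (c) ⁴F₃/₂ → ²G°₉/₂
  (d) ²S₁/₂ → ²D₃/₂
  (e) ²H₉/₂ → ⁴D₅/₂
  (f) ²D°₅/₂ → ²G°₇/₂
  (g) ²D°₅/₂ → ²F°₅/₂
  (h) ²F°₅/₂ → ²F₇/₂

1

(a) forbidden (parity, ΔS, ΔL fail)
(b) forbidden (ΔJ fails)
(c) forbidden (ΔS, ΔJ fail)
(d) forbidden (parity, ΔL fail)
(e) forbidden (parity, ΔS, ΔL, ΔJ fail)
(f) forbidden (parity, ΔL fail)
(g) forbidden (parity fails)
(h) allowed
Total allowed: 1 of 8.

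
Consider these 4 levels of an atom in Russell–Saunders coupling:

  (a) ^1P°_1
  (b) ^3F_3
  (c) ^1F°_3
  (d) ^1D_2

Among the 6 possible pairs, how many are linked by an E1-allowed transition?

(a)–(b): forbidden (ΔS, ΔL, ΔJ).
(a)–(c): forbidden (parity, ΔL, ΔJ).
(a)–(d): allowed.
(b)–(c): forbidden (ΔS).
(b)–(d): forbidden (parity, ΔS).
(c)–(d): allowed.
Allowed pairs: 2 of 6.

2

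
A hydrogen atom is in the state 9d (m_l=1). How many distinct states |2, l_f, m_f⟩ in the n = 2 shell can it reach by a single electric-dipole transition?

E1 requires Δl = ±1, so l_f ∈ {1, 3}; with 0 ≤ l_f ≤ n_f−1 = 1, the allowed l_f values are {1}.
For l_f = 1: m_f ∈ {m_i−1, m_i, m_i+1} ∩ [−1, 1] = {0, 1} → 2 states.
Total: 2.

2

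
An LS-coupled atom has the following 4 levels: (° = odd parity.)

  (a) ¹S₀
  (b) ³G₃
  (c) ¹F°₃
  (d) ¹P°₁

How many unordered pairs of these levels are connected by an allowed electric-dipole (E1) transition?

(a)–(b): forbidden (parity, ΔS, ΔL, ΔJ).
(a)–(c): forbidden (ΔL, ΔJ).
(a)–(d): allowed.
(b)–(c): forbidden (ΔS).
(b)–(d): forbidden (ΔS, ΔL, ΔJ).
(c)–(d): forbidden (parity, ΔL, ΔJ).
Allowed pairs: 1 of 6.

1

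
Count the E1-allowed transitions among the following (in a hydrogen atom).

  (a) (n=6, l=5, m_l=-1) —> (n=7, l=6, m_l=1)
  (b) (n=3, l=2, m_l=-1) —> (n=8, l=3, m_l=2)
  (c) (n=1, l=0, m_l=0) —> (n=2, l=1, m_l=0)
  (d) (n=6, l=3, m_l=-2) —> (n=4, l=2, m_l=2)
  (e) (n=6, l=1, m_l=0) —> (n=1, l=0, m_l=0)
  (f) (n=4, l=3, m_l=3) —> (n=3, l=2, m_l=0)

(a) forbidden — Δm_l = +2 (E1 requires Δm_l = 0, ±1)
(b) forbidden — Δm_l = +3 (E1 requires Δm_l = 0, ±1)
(c) allowed
(d) forbidden — Δm_l = +4 (E1 requires Δm_l = 0, ±1)
(e) allowed
(f) forbidden — Δm_l = -3 (E1 requires Δm_l = 0, ±1)
Total allowed: 2 of 6.

2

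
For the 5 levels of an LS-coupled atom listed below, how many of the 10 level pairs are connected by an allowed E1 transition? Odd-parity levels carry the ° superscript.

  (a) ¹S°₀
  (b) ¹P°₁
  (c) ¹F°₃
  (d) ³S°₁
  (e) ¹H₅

0

(a)–(b): forbidden (parity).
(a)–(c): forbidden (parity, ΔL, ΔJ).
(a)–(d): forbidden (parity, ΔS, ΔL).
(a)–(e): forbidden (ΔL, ΔJ).
(b)–(c): forbidden (parity, ΔL, ΔJ).
(b)–(d): forbidden (parity, ΔS).
(b)–(e): forbidden (ΔL, ΔJ).
(c)–(d): forbidden (parity, ΔS, ΔL, ΔJ).
(c)–(e): forbidden (ΔL, ΔJ).
(d)–(e): forbidden (ΔS, ΔL, ΔJ).
Allowed pairs: 0 of 10.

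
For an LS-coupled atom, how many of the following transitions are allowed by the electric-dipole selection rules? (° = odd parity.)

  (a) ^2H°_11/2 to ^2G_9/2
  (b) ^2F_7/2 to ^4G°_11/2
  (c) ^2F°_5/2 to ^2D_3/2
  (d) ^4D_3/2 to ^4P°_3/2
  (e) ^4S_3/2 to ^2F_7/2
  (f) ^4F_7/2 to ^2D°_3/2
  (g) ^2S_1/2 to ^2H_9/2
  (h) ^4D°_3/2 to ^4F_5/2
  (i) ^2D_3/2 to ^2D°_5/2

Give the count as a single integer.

(a) allowed
(b) forbidden (ΔS, ΔJ fail)
(c) allowed
(d) allowed
(e) forbidden (parity, ΔS, ΔL, ΔJ fail)
(f) forbidden (ΔS, ΔJ fail)
(g) forbidden (parity, ΔL, ΔJ fail)
(h) allowed
(i) allowed
Total allowed: 5 of 9.

5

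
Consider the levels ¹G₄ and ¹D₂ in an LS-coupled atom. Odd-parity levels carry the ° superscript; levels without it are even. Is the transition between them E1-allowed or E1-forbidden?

Parity must change: even → even — fails.
ΔS = 0: S: 0 → 0 — ok.
ΔL = 0, ±1 (not L=0↔0): L: 4 → 2, ΔL = -2 — fails.
ΔJ = 0, ±1 (not J=0↔0): J: 4 → 2, ΔJ = -2 — fails.
Rule(s) violated: parity, ΔL, ΔJ.

forbidden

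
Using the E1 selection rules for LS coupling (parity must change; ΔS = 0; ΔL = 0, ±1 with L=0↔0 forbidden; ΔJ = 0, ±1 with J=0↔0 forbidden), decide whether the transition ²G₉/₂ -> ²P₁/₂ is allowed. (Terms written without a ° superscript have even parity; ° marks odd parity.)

forbidden

Reading off the term symbols: S 1/2→1/2, L 4→1, J 9/2→1/2, parity even→even.
Parity must change: even → even — fails.
ΔS = 0: S: 1/2 → 1/2 — passes.
ΔJ = 0, ±1 (not J=0↔0): J: 9/2 → 1/2, ΔJ = -4 — fails.
ΔL = 0, ±1 (not L=0↔0): L: 4 → 1, ΔL = -3 — fails.
Rule(s) violated: parity, ΔL, ΔJ.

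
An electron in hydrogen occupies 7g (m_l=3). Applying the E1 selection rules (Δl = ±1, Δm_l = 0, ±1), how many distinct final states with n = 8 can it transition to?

E1 requires Δl = ±1, so l_f ∈ {3, 5}; with 0 ≤ l_f ≤ n_f−1 = 7, the allowed l_f values are {3, 5}.
For l_f = 3: m_f ∈ {m_i−1, m_i, m_i+1} ∩ [−3, 3] = {2, 3} → 2 states.
For l_f = 5: m_f ∈ {m_i−1, m_i, m_i+1} ∩ [−5, 5] = {2, 3, 4} → 3 states.
Total: 5.

5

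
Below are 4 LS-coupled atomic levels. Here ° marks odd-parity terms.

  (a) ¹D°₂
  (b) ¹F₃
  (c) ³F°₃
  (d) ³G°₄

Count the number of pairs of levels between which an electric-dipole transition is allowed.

(a)–(b): allowed.
(a)–(c): forbidden (parity, ΔS).
(a)–(d): forbidden (parity, ΔS, ΔL, ΔJ).
(b)–(c): forbidden (ΔS).
(b)–(d): forbidden (ΔS).
(c)–(d): forbidden (parity).
Allowed pairs: 1 of 6.

1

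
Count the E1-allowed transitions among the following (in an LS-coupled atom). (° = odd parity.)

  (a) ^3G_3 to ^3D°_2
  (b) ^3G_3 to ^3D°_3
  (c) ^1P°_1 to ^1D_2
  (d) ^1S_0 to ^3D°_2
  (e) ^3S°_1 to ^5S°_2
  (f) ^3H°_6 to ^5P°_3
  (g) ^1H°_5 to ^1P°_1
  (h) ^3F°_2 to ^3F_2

(a) forbidden (ΔL fails)
(b) forbidden (ΔL fails)
(c) allowed
(d) forbidden (ΔS, ΔL, ΔJ fail)
(e) forbidden (parity, ΔS, ΔL fail)
(f) forbidden (parity, ΔS, ΔL, ΔJ fail)
(g) forbidden (parity, ΔL, ΔJ fail)
(h) allowed
Total allowed: 2 of 8.

2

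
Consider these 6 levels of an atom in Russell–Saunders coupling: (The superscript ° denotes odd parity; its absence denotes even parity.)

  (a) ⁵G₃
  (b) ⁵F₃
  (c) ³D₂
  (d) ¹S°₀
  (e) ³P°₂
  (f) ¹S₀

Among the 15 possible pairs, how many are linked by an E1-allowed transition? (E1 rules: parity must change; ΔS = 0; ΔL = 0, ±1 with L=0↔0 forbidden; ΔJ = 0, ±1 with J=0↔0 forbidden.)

1

(a)–(b): forbidden (parity).
(a)–(c): forbidden (parity, ΔS, ΔL).
(a)–(d): forbidden (ΔS, ΔL, ΔJ).
(a)–(e): forbidden (ΔS, ΔL).
(a)–(f): forbidden (parity, ΔS, ΔL, ΔJ).
(b)–(c): forbidden (parity, ΔS).
(b)–(d): forbidden (ΔS, ΔL, ΔJ).
(b)–(e): forbidden (ΔS, ΔL).
(b)–(f): forbidden (parity, ΔS, ΔL, ΔJ).
(c)–(d): forbidden (ΔS, ΔL, ΔJ).
(c)–(e): allowed.
(c)–(f): forbidden (parity, ΔS, ΔL, ΔJ).
(d)–(e): forbidden (parity, ΔS, ΔJ).
(d)–(f): forbidden (ΔL, ΔJ).
(e)–(f): forbidden (ΔS, ΔJ).
Allowed pairs: 1 of 15.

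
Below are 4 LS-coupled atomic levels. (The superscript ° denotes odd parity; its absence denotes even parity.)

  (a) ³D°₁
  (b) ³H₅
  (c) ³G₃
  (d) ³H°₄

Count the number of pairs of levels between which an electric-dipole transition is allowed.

(a)–(b): forbidden (ΔL, ΔJ).
(a)–(c): forbidden (ΔL, ΔJ).
(a)–(d): forbidden (parity, ΔL, ΔJ).
(b)–(c): forbidden (parity, ΔJ).
(b)–(d): allowed.
(c)–(d): allowed.
Allowed pairs: 2 of 6.

2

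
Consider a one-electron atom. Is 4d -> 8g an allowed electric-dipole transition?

forbidden

l: 2 → 4 (Δl = +2). Δl = ±1 fails.
The transition is electric-dipole forbidden.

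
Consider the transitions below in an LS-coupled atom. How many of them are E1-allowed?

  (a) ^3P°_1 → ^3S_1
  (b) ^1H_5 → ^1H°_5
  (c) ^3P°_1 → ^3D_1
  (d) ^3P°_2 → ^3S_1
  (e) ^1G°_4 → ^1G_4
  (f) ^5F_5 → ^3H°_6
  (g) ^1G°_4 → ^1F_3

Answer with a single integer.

(a) allowed
(b) allowed
(c) allowed
(d) allowed
(e) allowed
(f) forbidden (ΔS, ΔL fail)
(g) allowed
Total allowed: 6 of 7.

6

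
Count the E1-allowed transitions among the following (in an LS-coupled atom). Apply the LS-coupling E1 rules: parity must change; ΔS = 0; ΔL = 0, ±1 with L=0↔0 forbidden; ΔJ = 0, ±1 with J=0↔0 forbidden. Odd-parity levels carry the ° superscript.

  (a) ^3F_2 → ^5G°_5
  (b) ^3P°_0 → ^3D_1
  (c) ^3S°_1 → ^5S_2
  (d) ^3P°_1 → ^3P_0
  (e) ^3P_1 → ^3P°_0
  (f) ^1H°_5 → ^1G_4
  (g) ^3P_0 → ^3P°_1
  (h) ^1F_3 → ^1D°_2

6

(a) forbidden (ΔS, ΔJ fail)
(b) allowed
(c) forbidden (ΔS, ΔL fail)
(d) allowed
(e) allowed
(f) allowed
(g) allowed
(h) allowed
Total allowed: 6 of 8.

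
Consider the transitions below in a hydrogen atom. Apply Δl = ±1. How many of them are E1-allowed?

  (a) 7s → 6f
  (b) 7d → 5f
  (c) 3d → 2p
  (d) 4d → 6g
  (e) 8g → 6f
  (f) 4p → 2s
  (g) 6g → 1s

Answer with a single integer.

(a) forbidden — Δl = +3 (E1 requires Δl = ±1)
(b) allowed
(c) allowed
(d) forbidden — Δl = +2 (E1 requires Δl = ±1)
(e) allowed
(f) allowed
(g) forbidden — Δl = -4 (E1 requires Δl = ±1)
Total allowed: 4 of 7.

4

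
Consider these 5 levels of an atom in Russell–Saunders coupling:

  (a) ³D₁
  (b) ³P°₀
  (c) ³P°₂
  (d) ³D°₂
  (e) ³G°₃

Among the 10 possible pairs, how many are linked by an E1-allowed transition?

3

(a)–(b): allowed.
(a)–(c): allowed.
(a)–(d): allowed.
(a)–(e): forbidden (ΔL, ΔJ).
(b)–(c): forbidden (parity, ΔJ).
(b)–(d): forbidden (parity, ΔJ).
(b)–(e): forbidden (parity, ΔL, ΔJ).
(c)–(d): forbidden (parity).
(c)–(e): forbidden (parity, ΔL).
(d)–(e): forbidden (parity, ΔL).
Allowed pairs: 3 of 10.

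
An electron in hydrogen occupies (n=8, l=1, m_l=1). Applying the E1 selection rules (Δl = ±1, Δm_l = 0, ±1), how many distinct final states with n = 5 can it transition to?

E1 requires Δl = ±1, so l_f ∈ {0, 2}; with 0 ≤ l_f ≤ n_f−1 = 4, the allowed l_f values are {0, 2}.
For l_f = 0: m_f ∈ {m_i−1, m_i, m_i+1} ∩ [−0, 0] = {0} → 1 state.
For l_f = 2: m_f ∈ {m_i−1, m_i, m_i+1} ∩ [−2, 2] = {0, 1, 2} → 3 states.
Total: 4.

4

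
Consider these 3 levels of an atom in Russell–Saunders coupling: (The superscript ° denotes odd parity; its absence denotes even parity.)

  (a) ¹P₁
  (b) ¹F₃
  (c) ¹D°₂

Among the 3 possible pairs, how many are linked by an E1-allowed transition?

2

(a)–(b): forbidden (parity, ΔL, ΔJ).
(a)–(c): allowed.
(b)–(c): allowed.
Allowed pairs: 2 of 3.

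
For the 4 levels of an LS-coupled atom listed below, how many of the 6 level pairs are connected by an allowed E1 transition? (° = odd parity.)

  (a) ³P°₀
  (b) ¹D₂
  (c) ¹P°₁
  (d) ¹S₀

(a)–(b): forbidden (ΔS, ΔJ).
(a)–(c): forbidden (parity, ΔS).
(a)–(d): forbidden (ΔS, ΔJ).
(b)–(c): allowed.
(b)–(d): forbidden (parity, ΔL, ΔJ).
(c)–(d): allowed.
Allowed pairs: 2 of 6.

2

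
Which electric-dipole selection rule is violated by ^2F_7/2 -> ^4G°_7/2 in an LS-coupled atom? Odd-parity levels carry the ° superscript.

Parity must change: even → odd — passes.
ΔL = 0, ±1 (not L=0↔0): L: 3 → 4, ΔL = +1 — passes.
ΔJ = 0, ±1 (not J=0↔0): J: 7/2 → 7/2, ΔJ = +0 — passes.
ΔS = 0: S: 1/2 → 3/2 — fails.

the ΔS = 0 rule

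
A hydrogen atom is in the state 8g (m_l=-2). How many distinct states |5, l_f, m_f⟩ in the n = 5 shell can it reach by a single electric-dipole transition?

E1 requires Δl = ±1, so l_f ∈ {3, 5}; with 0 ≤ l_f ≤ n_f−1 = 4, the allowed l_f values are {3}.
For l_f = 3: m_f ∈ {m_i−1, m_i, m_i+1} ∩ [−3, 3] = {-3, -2, -1} → 3 states.
Total: 3.

3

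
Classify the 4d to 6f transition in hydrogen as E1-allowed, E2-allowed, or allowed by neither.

E1

Δl = 3 − 2 = +1; l_i + l_f = 5.
E1 (Δl = ±1): satisfied.
E2 (Δl = 0,±2, l_i+l_f ≥ 2): not satisfied.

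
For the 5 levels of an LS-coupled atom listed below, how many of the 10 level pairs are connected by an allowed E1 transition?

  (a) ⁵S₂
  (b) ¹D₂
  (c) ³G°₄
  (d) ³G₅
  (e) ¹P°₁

(a)–(b): forbidden (parity, ΔS, ΔL).
(a)–(c): forbidden (ΔS, ΔL, ΔJ).
(a)–(d): forbidden (parity, ΔS, ΔL, ΔJ).
(a)–(e): forbidden (ΔS).
(b)–(c): forbidden (ΔS, ΔL, ΔJ).
(b)–(d): forbidden (parity, ΔS, ΔL, ΔJ).
(b)–(e): allowed.
(c)–(d): allowed.
(c)–(e): forbidden (parity, ΔS, ΔL, ΔJ).
(d)–(e): forbidden (ΔS, ΔL, ΔJ).
Allowed pairs: 2 of 10.

2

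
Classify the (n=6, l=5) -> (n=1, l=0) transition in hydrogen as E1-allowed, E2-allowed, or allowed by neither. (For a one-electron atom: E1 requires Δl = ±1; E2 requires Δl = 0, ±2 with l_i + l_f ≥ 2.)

Δl = 0 − 5 = -5; l_i + l_f = 5.
E1 (Δl = ±1): not satisfied.
E2 (Δl = 0,±2, l_i+l_f ≥ 2): not satisfied.

neither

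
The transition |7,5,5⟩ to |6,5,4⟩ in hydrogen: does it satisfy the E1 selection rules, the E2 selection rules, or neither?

Δl = 5 − 5 = +0; l_i + l_f = 10.
Δm_l = -1.
E1 (Δl = ±1, |Δm_l| ≤ 1): not satisfied.
E2 (Δl = 0,±2, l_i+l_f ≥ 2, |Δm_l| ≤ 2): satisfied.

E2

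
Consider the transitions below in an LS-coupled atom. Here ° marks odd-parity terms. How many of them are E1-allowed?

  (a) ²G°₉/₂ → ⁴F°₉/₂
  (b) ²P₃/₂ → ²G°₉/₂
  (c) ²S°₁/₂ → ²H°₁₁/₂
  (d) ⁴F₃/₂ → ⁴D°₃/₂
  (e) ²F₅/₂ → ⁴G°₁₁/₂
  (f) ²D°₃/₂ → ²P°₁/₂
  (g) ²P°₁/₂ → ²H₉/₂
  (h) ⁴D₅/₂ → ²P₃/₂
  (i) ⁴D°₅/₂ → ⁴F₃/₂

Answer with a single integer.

2

(a) forbidden (parity, ΔS fail)
(b) forbidden (ΔL, ΔJ fail)
(c) forbidden (parity, ΔL, ΔJ fail)
(d) allowed
(e) forbidden (ΔS, ΔJ fail)
(f) forbidden (parity fails)
(g) forbidden (ΔL, ΔJ fail)
(h) forbidden (parity, ΔS fail)
(i) allowed
Total allowed: 2 of 9.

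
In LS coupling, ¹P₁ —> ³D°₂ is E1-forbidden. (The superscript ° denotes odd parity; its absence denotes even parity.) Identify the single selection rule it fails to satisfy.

the ΔS = 0 rule

Reading off the term symbols: S 0→1, L 1→2, J 1→2, parity even→odd.
Parity must change: even → odd — passes.
ΔS = 0: S: 0 → 1 — fails.
ΔL = 0, ±1 (not L=0↔0): L: 1 → 2, ΔL = +1 — passes.
ΔJ = 0, ±1 (not J=0↔0): J: 1 → 2, ΔJ = +1 — passes.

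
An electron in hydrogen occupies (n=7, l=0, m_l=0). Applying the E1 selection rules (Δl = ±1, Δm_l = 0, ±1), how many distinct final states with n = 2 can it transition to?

E1 requires Δl = ±1, so l_f ∈ {-1, 1}; with 0 ≤ l_f ≤ n_f−1 = 1, the allowed l_f values are {1}.
For l_f = 1: m_f ∈ {m_i−1, m_i, m_i+1} ∩ [−1, 1] = {-1, 0, 1} → 3 states.
Total: 3.

3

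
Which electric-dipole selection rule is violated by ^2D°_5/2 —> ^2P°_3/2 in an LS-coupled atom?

parity

Initial level: S=1/2, L=2, J=5/2, parity odd. Final level: S=1/2, L=1, J=3/2, parity odd.
Parity must change: odd → odd — ✗.
ΔS = 0: S: 1/2 → 1/2 — ✓.
ΔL = 0, ±1 (not L=0↔0): L: 2 → 1, ΔL = -1 — ✓.
ΔJ = 0, ±1 (not J=0↔0): J: 5/2 → 3/2, ΔJ = -1 — ✓.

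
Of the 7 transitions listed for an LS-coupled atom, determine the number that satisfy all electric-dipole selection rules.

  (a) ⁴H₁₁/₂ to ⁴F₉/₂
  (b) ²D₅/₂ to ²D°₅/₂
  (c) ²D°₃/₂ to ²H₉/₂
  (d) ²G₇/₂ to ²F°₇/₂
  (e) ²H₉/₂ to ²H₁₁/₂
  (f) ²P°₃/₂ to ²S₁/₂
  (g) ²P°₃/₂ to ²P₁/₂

(a) forbidden (parity, ΔL fail)
(b) allowed
(c) forbidden (ΔL, ΔJ fail)
(d) allowed
(e) forbidden (parity fails)
(f) allowed
(g) allowed
Total allowed: 4 of 7.

4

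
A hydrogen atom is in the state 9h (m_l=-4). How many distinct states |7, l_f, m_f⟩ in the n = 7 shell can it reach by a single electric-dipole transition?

E1 requires Δl = ±1, so l_f ∈ {4, 6}; with 0 ≤ l_f ≤ n_f−1 = 6, the allowed l_f values are {4, 6}.
For l_f = 4: m_f ∈ {m_i−1, m_i, m_i+1} ∩ [−4, 4] = {-4, -3} → 2 states.
For l_f = 6: m_f ∈ {m_i−1, m_i, m_i+1} ∩ [−6, 6] = {-5, -4, -3} → 3 states.
Total: 5.

5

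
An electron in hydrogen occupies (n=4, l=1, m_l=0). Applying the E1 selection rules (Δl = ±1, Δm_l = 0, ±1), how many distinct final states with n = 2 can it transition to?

1

E1 requires Δl = ±1, so l_f ∈ {0, 2}; with 0 ≤ l_f ≤ n_f−1 = 1, the allowed l_f values are {0}.
For l_f = 0: m_f ∈ {m_i−1, m_i, m_i+1} ∩ [−0, 0] = {0} → 1 state.
Total: 1.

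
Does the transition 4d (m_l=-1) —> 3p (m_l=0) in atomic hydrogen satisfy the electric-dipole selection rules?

l: 2 → 1 (Δl = -1). Δl = ±1 satisfied.
Δm_l = 0 − (-1) = +1. E1 requires Δm_l = 0, ±1: satisfied.
All E1 selection rules are satisfied.

allowed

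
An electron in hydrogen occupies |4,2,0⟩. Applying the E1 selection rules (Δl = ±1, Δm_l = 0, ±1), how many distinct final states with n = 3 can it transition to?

3

E1 requires Δl = ±1, so l_f ∈ {1, 3}; with 0 ≤ l_f ≤ n_f−1 = 2, the allowed l_f values are {1}.
For l_f = 1: m_f ∈ {m_i−1, m_i, m_i+1} ∩ [−1, 1] = {-1, 0, 1} → 3 states.
Total: 3.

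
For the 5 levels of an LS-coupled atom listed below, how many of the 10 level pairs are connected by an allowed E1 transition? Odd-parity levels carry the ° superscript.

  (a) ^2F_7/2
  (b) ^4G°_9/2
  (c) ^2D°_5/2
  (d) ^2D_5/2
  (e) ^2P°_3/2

(a)–(b): forbidden (ΔS).
(a)–(c): allowed.
(a)–(d): forbidden (parity).
(a)–(e): forbidden (ΔL, ΔJ).
(b)–(c): forbidden (parity, ΔS, ΔL, ΔJ).
(b)–(d): forbidden (ΔS, ΔL, ΔJ).
(b)–(e): forbidden (parity, ΔS, ΔL, ΔJ).
(c)–(d): allowed.
(c)–(e): forbidden (parity).
(d)–(e): allowed.
Allowed pairs: 3 of 10.

3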